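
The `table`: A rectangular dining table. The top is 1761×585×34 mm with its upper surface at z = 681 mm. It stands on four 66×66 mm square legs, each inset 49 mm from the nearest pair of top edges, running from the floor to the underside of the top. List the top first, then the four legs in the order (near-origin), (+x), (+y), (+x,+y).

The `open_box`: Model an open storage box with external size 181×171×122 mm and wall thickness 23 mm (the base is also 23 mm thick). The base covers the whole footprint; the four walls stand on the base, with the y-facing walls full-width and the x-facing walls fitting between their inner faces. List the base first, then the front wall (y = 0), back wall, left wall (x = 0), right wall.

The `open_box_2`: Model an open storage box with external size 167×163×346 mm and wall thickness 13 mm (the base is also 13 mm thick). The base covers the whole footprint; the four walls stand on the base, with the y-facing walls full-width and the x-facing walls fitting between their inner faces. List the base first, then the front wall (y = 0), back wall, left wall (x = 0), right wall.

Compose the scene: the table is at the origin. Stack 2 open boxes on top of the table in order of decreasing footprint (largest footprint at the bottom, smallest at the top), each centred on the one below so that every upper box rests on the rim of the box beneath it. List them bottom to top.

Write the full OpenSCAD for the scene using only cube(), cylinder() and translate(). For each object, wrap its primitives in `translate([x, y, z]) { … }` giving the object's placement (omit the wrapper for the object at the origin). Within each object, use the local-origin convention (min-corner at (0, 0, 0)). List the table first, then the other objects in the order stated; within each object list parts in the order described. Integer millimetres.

translate([0, 0, 647]) cube([1761, 585, 34]);
translate([49, 49, 0]) cube([66, 66, 647]);
translate([1646, 49, 0]) cube([66, 66, 647]);
translate([49, 470, 0]) cube([66, 66, 647]);
translate([1646, 470, 0]) cube([66, 66, 647]);
translate([790, 207, 681]) {
  cube([181, 171, 23]);
  translate([0, 0, 23]) cube([181, 23, 99]);
  translate([0, 148, 23]) cube([181, 23, 99]);
  translate([0, 23, 23]) cube([23, 125, 99]);
  translate([158, 23, 23]) cube([23, 125, 99]);
}
translate([797, 211, 803]) {
  cube([167, 163, 13]);
  translate([0, 0, 13]) cube([167, 13, 333]);
  translate([0, 150, 13]) cube([167, 13, 333]);
  translate([0, 13, 13]) cube([13, 137, 333]);
  translate([154, 13, 13]) cube([13, 137, 333]);
}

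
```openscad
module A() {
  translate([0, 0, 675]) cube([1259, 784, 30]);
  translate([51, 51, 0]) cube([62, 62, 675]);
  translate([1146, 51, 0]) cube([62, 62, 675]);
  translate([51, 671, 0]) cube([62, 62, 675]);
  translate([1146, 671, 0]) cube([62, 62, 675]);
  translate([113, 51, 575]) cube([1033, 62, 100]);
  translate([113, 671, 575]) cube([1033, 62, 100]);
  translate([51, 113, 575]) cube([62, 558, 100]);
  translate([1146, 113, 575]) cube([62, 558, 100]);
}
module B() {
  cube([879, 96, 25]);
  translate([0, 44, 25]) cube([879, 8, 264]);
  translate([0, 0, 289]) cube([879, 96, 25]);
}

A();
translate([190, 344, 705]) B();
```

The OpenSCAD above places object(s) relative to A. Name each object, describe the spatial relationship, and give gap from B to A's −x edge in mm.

The I-beam's min-x is at 190; the table's min-x is 0; gap = 190 mm.

A is a table. B is an I-beam. The I-beam is on top of the table, centred. The gap from the I-beam to the table's −x edge is 190 mm.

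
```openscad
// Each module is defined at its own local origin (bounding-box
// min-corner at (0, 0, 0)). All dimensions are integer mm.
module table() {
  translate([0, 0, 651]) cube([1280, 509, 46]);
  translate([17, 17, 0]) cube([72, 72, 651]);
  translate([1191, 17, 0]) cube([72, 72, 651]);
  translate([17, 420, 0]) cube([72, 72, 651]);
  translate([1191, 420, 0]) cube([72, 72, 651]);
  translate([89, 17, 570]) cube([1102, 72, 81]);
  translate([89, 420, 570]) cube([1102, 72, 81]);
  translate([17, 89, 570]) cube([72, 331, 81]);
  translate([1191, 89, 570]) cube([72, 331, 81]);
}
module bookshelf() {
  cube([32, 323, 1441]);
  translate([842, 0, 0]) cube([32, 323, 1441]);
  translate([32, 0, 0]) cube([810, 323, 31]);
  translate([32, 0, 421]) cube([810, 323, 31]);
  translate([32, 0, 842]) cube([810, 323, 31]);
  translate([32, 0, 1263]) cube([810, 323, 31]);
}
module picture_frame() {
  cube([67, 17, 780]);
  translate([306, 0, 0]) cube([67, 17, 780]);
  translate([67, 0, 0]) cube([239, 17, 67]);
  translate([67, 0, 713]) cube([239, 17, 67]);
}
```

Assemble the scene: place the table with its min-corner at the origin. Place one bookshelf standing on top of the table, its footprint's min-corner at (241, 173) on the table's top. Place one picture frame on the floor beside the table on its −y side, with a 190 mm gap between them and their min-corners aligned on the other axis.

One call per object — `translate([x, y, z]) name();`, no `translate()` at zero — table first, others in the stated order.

table();
translate([241, 173, 697]) bookshelf();
translate([0, -207, 0]) picture_frame();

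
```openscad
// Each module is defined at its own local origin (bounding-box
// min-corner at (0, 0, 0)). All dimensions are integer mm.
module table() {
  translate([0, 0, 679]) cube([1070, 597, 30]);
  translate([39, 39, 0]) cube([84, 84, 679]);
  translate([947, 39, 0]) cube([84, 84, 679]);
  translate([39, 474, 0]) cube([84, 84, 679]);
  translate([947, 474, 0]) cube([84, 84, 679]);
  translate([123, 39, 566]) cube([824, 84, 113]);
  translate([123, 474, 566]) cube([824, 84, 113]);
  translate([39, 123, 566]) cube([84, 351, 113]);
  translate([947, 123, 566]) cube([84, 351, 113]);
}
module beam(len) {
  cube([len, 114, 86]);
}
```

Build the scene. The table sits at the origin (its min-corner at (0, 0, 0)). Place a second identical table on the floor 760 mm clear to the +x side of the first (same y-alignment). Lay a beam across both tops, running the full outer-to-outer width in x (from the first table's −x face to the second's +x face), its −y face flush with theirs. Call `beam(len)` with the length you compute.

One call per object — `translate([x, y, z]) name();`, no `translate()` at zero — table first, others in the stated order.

table();
translate([1830, 0, 0]) table();
translate([0, 0, 709]) beam(2900);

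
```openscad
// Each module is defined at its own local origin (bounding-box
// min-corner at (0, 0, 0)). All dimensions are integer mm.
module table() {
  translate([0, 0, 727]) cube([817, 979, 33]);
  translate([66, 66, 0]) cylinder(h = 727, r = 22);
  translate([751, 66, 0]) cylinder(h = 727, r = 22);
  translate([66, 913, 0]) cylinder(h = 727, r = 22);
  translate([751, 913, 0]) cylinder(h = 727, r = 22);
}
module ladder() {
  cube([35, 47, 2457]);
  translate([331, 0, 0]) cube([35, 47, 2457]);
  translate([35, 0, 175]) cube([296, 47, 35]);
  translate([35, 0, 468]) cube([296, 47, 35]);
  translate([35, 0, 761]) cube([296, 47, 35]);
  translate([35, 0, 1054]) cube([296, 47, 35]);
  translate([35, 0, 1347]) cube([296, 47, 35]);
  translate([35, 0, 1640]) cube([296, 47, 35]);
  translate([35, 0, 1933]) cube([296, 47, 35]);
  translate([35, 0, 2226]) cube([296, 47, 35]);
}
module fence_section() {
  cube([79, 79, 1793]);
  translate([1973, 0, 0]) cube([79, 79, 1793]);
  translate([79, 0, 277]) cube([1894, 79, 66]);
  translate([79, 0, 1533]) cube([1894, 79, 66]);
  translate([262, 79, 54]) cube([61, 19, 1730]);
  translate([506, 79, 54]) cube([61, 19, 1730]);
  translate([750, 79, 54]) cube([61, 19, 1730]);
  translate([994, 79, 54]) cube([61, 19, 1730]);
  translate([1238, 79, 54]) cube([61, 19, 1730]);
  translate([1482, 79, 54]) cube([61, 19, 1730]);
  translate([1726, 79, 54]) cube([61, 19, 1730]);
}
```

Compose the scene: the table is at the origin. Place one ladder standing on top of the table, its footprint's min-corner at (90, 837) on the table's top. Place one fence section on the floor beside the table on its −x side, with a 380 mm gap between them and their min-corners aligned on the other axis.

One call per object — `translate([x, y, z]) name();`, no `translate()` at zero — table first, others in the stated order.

table();
translate([90, 837, 760]) ladder();
translate([-2432, 0, 0]) fence_section();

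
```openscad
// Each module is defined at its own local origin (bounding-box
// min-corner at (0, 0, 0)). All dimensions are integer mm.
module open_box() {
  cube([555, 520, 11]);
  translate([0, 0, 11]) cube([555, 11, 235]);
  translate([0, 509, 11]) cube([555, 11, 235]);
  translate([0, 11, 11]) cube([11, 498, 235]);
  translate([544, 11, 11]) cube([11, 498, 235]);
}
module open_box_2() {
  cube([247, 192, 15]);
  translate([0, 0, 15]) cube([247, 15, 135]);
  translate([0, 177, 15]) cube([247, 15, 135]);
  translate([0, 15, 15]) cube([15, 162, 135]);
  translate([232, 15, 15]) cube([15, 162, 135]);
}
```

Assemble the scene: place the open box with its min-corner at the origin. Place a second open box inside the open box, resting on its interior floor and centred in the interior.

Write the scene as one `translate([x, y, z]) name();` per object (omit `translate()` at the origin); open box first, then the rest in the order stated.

open_box();
translate([154, 164, 11]) open_box_2();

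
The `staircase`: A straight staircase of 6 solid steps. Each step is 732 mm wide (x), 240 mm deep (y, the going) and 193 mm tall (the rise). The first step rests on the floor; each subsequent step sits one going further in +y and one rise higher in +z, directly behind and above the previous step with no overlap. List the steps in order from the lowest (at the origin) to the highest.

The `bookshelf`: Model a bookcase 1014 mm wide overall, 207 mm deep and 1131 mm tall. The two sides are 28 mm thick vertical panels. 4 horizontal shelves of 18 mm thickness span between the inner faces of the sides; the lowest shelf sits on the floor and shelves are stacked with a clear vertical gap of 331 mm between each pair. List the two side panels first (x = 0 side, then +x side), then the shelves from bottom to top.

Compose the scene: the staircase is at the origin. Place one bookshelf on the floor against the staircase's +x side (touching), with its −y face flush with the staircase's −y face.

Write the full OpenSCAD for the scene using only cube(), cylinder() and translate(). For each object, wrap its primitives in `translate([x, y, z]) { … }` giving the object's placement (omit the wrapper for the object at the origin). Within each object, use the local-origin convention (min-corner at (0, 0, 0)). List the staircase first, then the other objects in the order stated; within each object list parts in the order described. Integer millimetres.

cube([732, 240, 193]);
translate([0, 240, 193]) cube([732, 240, 193]);
translate([0, 480, 386]) cube([732, 240, 193]);
translate([0, 720, 579]) cube([732, 240, 193]);
translate([0, 960, 772]) cube([732, 240, 193]);
translate([0, 1200, 965]) cube([732, 240, 193]);
translate([732, 0, 0]) {
  cube([28, 207, 1131]);
  translate([986, 0, 0]) cube([28, 207, 1131]);
  translate([28, 0, 0]) cube([958, 207, 18]);
  translate([28, 0, 349]) cube([958, 207, 18]);
  translate([28, 0, 698]) cube([958, 207, 18]);
  translate([28, 0, 1047]) cube([958, 207, 18]);
}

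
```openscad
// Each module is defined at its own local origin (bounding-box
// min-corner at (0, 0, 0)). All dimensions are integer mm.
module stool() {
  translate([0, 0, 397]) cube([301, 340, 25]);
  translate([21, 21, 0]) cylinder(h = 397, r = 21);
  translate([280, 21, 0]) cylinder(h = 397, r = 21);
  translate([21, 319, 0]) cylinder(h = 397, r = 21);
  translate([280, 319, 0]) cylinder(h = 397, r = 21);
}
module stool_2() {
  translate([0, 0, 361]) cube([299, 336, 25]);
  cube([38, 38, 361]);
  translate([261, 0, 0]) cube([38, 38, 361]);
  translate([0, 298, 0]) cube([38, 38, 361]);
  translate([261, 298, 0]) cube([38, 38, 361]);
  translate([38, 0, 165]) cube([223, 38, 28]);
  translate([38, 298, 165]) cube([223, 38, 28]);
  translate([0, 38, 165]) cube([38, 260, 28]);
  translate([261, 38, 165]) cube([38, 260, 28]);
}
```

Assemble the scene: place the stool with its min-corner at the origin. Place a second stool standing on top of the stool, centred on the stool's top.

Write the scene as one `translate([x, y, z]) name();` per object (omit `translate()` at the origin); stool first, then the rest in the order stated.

stool();
translate([1, 2, 422]) stool_2();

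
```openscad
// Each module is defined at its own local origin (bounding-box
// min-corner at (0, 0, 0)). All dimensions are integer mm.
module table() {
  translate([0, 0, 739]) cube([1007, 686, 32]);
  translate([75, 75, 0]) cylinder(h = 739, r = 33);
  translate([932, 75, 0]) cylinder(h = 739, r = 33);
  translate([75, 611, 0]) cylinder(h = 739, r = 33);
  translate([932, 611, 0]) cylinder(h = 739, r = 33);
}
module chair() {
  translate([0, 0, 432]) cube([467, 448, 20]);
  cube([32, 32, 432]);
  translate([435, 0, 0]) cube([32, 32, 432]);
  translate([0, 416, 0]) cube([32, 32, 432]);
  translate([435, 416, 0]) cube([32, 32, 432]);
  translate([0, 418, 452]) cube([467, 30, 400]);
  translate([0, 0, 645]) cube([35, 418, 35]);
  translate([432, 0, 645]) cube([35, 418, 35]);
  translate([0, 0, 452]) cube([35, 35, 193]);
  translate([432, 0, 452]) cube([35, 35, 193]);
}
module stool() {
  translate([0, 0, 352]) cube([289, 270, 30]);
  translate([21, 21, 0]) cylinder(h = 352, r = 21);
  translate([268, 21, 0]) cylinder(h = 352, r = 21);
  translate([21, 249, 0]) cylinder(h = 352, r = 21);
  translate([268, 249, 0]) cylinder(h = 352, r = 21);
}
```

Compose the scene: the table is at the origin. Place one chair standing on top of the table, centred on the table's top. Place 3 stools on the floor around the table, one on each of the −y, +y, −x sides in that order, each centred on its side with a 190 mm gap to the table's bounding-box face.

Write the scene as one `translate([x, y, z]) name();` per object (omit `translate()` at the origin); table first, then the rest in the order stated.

table();
translate([270, 119, 771]) chair();
translate([359, -460, 0]) stool();
translate([359, 876, 0]) stool();
translate([-479, 208, 0]) stool();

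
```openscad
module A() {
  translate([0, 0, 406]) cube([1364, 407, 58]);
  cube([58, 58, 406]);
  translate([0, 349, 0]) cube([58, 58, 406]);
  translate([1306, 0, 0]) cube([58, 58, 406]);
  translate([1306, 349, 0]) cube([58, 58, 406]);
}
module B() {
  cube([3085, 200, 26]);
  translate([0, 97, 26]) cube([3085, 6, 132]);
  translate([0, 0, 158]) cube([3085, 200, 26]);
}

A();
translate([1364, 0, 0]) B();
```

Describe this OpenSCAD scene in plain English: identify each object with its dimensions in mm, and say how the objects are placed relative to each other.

A is a bench: a 1364×407 mm seat slab, 58 mm thick, top at z = 464 mm, on four 58×58 mm square legs flush with the seat corners and standing on z = 0.

B is an I-beam lying along x, 3085 mm long. Overall section height 184 mm. Two flanges 200 mm wide (y) and 26 mm thick, one on the floor and one at the top; a web 6 mm thick runs between them, centred on the flange width.

The I-beam is against the bench's +x side, with their −y faces flush.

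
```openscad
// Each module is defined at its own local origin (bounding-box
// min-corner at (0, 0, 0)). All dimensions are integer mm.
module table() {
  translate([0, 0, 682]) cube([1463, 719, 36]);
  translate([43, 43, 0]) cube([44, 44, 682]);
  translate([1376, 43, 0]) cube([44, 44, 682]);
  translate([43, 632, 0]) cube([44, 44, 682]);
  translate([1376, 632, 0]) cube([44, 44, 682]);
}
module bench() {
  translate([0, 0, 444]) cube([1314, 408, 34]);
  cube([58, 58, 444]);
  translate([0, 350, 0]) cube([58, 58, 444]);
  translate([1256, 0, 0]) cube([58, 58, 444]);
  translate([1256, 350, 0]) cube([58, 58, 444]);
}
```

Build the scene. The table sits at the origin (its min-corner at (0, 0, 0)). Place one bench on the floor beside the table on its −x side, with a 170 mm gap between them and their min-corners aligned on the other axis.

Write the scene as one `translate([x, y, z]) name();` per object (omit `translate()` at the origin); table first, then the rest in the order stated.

table();
translate([-1484, 0, 0]) bench();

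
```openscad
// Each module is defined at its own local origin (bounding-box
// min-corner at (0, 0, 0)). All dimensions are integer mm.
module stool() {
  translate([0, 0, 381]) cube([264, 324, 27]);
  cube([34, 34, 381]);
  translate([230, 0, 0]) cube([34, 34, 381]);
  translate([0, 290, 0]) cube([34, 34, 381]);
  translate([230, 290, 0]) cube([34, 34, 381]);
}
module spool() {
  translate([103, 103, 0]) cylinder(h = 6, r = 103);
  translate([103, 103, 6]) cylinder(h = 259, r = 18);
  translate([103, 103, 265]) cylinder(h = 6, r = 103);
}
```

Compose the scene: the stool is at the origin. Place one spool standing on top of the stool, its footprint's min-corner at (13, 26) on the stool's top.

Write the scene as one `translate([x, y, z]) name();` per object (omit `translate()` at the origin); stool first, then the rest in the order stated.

stool();
translate([13, 26, 408]) spool();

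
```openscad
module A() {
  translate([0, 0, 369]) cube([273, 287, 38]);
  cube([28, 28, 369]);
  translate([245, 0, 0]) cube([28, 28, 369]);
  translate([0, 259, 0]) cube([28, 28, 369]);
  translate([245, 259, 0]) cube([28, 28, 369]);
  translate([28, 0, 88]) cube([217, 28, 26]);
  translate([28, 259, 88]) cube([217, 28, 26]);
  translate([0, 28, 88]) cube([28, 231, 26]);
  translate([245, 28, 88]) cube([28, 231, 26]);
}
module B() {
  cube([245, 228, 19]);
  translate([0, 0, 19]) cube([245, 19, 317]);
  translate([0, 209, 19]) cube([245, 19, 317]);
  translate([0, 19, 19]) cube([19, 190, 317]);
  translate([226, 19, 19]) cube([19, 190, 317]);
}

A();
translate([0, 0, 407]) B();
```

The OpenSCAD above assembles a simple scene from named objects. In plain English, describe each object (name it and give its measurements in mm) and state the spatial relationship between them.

A is a four-legged stool. The seat is a 273×287×38 mm slab whose top surface is at z = 407 mm; four square legs, each 28×28 mm in cross-section, run from the floor (z = 0) to the underside of the seat, each flush with a corner of the seat. Four stretchers, 28 mm wide and 26 mm tall, connect adjacent legs with their undersides at z = 88 mm, each running between the inner faces of the legs it joins and aligned with the legs' outer faces on the other axis.

B is an open storage box with external size 245×228×336 mm and wall thickness 19 mm (the base is also 19 mm thick). The base covers the whole footprint; the four walls stand on the base, with the y-facing walls full-width and the x-facing walls fitting between their inner faces.

The open box is on top of the stool.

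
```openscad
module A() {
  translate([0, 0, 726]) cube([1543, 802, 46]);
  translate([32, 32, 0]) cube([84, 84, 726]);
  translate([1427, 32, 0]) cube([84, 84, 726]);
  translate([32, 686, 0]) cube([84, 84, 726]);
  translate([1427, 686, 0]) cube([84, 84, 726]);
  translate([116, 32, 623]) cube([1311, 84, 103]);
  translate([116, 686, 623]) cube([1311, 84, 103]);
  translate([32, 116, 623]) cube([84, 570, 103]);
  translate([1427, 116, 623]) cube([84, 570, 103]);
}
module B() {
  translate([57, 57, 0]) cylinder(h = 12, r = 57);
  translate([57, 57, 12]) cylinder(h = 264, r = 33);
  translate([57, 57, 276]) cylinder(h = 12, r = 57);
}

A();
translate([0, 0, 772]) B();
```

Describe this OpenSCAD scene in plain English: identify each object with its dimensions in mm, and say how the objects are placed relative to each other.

A is a rectangular dining table. The top is 1543×802×46 mm with its upper surface at z = 772 mm. It stands on four 84×84 mm square legs, each inset 32 mm from the nearest pair of top edges, running from the floor to the underside of the top. Four apron rails, 84 mm thick and 103 mm tall, run between adjacent legs with their top edges flush with the underside of the top and their outer faces flush with the legs' outer faces.

B is a spool: two coaxial disc flanges of radius 57 mm and thickness 12 mm, joined by a core cylinder of radius 33 mm and height 264 mm. The lower flange rests on z = 0 and the three cylinders share a vertical axis.

The spool is on top of the table.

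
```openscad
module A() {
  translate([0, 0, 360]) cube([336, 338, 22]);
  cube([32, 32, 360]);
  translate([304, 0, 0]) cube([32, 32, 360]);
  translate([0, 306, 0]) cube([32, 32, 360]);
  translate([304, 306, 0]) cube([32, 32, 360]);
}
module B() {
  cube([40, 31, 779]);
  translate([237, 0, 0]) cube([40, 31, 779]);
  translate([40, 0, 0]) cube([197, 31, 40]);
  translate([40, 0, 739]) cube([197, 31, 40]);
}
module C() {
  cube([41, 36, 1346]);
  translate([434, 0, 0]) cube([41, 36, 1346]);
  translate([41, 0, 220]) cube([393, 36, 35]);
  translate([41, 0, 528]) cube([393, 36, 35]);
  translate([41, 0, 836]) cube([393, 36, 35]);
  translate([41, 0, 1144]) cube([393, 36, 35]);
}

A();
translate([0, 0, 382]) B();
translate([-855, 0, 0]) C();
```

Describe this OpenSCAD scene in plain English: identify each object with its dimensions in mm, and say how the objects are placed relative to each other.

A is a four-legged stool. The seat is a 336×338×22 mm slab whose top surface is at z = 382 mm; four square legs, each 32×32 mm in cross-section, run from the floor (z = 0) to the underside of the seat, each flush with a corner of the seat.

B is a rectangular picture frame lying in the x–z plane (depth along y). The opening is 197 mm wide (x) by 699 mm tall (z), surrounded by a border 40 mm wide on all four sides. The frame is 31 mm deep and is made of two full-height vertical stiles with two horizontal rails fitted between them.

C is a straight ladder. Two 41×36 mm vertical rails, 1346 mm tall, stand 475 mm apart (outside-to-outside) with their front faces coplanar on the −y side. 4 rungs, each 36 mm deep and 35 mm tall, span between the inner faces of the rails, front faces flush with the rails. The lowest rung's underside is at z = 220 mm and rungs are spaced 308 mm apart (underside to underside).

The picture frame is on top of the stool. The ladder is on the floor beside the stool on its −x side.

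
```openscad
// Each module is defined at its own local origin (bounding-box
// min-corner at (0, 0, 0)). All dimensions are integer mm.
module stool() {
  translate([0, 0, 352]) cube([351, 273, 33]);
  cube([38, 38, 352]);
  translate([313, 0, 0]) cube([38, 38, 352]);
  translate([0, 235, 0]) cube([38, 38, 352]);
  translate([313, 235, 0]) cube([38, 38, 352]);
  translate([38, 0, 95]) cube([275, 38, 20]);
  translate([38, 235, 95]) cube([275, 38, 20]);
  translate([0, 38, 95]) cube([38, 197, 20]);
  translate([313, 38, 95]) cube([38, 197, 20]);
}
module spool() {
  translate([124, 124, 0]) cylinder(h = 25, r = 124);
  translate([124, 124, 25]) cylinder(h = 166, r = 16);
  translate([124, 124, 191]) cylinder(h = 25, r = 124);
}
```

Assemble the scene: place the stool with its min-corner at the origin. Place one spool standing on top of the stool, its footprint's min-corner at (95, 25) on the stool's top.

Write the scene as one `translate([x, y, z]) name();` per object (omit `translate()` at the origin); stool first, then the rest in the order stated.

stool();
translate([95, 25, 385]) spool();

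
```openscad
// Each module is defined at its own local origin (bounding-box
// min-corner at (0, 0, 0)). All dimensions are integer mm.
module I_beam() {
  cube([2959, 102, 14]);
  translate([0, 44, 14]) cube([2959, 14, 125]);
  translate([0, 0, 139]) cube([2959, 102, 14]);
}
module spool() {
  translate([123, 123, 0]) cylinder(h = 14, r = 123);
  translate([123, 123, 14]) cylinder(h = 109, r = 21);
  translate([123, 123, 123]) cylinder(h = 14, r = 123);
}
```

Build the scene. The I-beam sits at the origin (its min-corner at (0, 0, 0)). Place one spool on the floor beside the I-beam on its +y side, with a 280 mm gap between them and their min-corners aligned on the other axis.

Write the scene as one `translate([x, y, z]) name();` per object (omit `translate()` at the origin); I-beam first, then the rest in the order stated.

I_beam();
translate([0, 382, 0]) spool();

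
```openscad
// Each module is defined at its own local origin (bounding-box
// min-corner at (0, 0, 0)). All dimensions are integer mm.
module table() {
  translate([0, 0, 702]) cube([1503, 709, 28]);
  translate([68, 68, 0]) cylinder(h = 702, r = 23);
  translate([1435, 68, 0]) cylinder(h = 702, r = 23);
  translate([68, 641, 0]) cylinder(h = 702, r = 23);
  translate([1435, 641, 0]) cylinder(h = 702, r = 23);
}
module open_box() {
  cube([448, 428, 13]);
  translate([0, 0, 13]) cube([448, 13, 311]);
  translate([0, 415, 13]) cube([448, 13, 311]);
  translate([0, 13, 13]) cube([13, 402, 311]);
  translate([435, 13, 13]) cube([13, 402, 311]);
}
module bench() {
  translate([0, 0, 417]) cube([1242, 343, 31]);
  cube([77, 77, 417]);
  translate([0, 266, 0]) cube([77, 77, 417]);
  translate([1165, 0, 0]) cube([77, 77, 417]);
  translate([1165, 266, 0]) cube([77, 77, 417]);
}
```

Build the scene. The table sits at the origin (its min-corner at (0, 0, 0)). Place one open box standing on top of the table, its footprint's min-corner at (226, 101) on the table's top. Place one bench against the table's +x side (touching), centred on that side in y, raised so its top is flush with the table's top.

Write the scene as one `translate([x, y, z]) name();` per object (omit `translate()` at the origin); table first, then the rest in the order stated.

table();
translate([226, 101, 730]) open_box();
translate([1503, 183, 282]) bench();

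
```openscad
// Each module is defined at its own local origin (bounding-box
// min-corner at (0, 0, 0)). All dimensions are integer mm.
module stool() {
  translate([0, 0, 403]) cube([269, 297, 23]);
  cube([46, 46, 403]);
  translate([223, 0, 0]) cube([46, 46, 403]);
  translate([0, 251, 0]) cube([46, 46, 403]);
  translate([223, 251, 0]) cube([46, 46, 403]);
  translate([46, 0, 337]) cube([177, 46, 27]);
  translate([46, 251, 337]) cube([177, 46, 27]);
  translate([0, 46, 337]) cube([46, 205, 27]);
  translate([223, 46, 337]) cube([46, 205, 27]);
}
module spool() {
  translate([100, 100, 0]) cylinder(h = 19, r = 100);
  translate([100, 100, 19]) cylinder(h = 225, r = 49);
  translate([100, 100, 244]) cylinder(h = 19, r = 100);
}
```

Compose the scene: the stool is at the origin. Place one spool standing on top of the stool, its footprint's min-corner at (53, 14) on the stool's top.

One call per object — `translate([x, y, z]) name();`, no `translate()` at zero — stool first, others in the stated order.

stool();
translate([53, 14, 426]) spool();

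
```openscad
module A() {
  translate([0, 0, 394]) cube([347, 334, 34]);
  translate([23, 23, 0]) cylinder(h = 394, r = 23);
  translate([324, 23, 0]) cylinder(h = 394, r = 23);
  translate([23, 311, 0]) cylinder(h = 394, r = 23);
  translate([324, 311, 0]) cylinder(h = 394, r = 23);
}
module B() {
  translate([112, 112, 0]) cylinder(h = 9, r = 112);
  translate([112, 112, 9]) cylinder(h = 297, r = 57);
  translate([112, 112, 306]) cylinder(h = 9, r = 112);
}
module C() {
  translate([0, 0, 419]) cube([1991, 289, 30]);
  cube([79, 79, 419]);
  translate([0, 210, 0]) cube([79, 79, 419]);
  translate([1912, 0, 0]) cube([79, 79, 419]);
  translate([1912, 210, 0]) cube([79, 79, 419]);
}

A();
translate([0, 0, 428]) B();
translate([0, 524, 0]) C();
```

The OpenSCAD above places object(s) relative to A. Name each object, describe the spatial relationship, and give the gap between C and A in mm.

The bench's nearest face is 190 mm from the stool's +y face.

A is a stool. B is a spool. C is a bench. The spool is on top of the stool. The bench is on the floor beside the stool on its +y side. The gap between the bench and the stool is 190 mm.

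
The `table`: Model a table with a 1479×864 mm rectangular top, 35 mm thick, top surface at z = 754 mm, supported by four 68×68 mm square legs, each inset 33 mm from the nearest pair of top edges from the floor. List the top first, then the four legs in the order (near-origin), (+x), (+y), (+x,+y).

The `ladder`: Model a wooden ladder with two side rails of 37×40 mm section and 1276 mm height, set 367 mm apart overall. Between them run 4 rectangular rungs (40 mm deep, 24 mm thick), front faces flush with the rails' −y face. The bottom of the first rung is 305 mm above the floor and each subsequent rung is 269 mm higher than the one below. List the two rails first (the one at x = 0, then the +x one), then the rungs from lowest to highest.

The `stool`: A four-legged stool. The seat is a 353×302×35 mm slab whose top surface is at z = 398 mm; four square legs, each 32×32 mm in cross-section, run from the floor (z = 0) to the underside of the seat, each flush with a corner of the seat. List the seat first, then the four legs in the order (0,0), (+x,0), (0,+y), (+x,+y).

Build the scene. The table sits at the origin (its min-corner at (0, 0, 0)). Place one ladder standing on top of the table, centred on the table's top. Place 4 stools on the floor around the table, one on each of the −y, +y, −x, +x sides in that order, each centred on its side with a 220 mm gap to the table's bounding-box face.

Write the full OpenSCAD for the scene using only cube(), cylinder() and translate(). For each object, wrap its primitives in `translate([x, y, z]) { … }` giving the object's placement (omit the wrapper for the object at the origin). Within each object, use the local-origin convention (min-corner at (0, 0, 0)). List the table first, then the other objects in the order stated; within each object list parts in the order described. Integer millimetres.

translate([0, 0, 719]) cube([1479, 864, 35]);
translate([33, 33, 0]) cube([68, 68, 719]);
translate([1378, 33, 0]) cube([68, 68, 719]);
translate([33, 763, 0]) cube([68, 68, 719]);
translate([1378, 763, 0]) cube([68, 68, 719]);
translate([556, 412, 754]) {
  cube([37, 40, 1276]);
  translate([330, 0, 0]) cube([37, 40, 1276]);
  translate([37, 0, 305]) cube([293, 40, 24]);
  translate([37, 0, 574]) cube([293, 40, 24]);
  translate([37, 0, 843]) cube([293, 40, 24]);
  translate([37, 0, 1112]) cube([293, 40, 24]);
}
translate([563, -522, 0]) {
  translate([0, 0, 363]) cube([353, 302, 35]);
  cube([32, 32, 363]);
  translate([321, 0, 0]) cube([32, 32, 363]);
  translate([0, 270, 0]) cube([32, 32, 363]);
  translate([321, 270, 0]) cube([32, 32, 363]);
}
translate([563, 1084, 0]) {
  translate([0, 0, 363]) cube([353, 302, 35]);
  cube([32, 32, 363]);
  translate([321, 0, 0]) cube([32, 32, 363]);
  translate([0, 270, 0]) cube([32, 32, 363]);
  translate([321, 270, 0]) cube([32, 32, 363]);
}
translate([-573, 281, 0]) {
  translate([0, 0, 363]) cube([353, 302, 35]);
  cube([32, 32, 363]);
  translate([321, 0, 0]) cube([32, 32, 363]);
  translate([0, 270, 0]) cube([32, 32, 363]);
  translate([321, 270, 0]) cube([32, 32, 363]);
}
translate([1699, 281, 0]) {
  translate([0, 0, 363]) cube([353, 302, 35]);
  cube([32, 32, 363]);
  translate([321, 0, 0]) cube([32, 32, 363]);
  translate([0, 270, 0]) cube([32, 32, 363]);
  translate([321, 270, 0]) cube([32, 32, 363]);
}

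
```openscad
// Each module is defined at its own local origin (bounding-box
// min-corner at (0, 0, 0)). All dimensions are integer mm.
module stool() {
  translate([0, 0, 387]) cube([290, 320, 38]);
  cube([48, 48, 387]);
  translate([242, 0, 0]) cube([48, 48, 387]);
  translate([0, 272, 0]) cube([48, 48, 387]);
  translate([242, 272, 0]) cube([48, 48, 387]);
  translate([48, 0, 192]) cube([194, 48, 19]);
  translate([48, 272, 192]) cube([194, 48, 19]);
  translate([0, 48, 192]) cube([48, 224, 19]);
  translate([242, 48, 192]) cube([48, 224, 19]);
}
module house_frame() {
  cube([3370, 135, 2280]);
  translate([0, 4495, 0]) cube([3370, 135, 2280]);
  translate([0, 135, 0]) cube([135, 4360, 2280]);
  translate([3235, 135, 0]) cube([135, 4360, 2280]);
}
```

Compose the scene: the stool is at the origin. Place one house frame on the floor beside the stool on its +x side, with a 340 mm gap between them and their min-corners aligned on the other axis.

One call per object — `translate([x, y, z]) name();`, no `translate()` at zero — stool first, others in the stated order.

stool();
translate([630, 0, 0]) house_frame();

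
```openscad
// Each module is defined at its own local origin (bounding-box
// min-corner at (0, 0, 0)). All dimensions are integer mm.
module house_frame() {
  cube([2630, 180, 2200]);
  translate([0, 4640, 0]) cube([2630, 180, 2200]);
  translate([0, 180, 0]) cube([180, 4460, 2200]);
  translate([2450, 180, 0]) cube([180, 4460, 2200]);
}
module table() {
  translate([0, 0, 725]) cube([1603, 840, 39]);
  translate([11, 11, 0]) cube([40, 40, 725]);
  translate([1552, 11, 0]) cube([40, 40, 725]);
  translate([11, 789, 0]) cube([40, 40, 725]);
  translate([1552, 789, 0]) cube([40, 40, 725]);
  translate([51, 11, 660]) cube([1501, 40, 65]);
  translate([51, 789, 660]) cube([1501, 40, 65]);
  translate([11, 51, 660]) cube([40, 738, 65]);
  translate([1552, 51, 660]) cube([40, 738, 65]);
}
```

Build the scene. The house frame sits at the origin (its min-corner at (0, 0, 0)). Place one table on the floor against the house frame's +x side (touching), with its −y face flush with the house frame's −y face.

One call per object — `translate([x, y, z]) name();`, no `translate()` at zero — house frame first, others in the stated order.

house_frame();
translate([2630, 0, 0]) table();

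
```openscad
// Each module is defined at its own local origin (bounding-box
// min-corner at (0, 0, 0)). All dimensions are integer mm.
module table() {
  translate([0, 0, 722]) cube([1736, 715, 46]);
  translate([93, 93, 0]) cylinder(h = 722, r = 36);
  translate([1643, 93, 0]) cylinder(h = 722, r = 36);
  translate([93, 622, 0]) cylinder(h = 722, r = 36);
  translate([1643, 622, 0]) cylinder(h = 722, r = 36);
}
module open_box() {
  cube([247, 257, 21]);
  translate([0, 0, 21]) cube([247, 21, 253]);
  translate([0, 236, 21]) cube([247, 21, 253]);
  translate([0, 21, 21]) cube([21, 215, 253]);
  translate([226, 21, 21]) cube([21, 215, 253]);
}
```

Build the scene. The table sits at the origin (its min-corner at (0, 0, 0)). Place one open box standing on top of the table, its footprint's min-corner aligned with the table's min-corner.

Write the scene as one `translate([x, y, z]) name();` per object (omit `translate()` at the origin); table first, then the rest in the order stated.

table();
translate([0, 0, 768]) open_box();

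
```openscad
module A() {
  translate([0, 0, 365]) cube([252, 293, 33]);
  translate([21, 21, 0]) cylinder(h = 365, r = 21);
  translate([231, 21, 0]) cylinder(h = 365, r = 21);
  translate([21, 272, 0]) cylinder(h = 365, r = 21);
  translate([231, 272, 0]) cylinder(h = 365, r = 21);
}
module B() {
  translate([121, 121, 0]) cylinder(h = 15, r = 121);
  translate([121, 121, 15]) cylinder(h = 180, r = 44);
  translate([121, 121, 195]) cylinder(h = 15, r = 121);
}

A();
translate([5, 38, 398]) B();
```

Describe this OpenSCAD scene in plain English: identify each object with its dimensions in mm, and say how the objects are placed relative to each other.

A is a simple wooden stool: a rectangular seat 252 mm (x) by 293 mm (y), 33 mm thick, top face at z = 398 mm, on four round legs, each 42 mm in diameter. The legs rest on z = 0, each leg's axis is inset half a diameter from the nearest pair of seat edges (so the leg's bounding box is flush with the corner).

B is a spool: two coaxial disc flanges of radius 121 mm and thickness 15 mm, joined by a core cylinder of radius 44 mm and height 180 mm. The lower flange rests on z = 0 and the three cylinders share a vertical axis.

The spool is on top of the stool.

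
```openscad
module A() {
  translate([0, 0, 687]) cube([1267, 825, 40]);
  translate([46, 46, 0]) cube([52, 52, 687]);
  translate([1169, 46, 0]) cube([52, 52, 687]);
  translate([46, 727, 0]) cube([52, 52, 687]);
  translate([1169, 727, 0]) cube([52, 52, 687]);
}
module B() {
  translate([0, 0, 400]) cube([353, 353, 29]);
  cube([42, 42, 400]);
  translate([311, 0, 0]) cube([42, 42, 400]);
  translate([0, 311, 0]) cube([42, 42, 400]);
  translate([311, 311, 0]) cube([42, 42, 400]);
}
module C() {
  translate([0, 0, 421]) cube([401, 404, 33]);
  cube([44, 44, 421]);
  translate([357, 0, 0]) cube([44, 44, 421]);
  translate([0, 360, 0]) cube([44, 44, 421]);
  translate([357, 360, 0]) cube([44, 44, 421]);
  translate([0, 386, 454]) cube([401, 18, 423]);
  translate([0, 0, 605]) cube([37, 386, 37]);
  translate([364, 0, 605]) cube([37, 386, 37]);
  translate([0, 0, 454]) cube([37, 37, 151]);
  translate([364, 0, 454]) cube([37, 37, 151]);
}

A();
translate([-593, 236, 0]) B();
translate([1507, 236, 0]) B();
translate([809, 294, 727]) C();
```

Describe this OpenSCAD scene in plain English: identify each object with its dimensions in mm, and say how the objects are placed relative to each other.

A is a table: top 1267 mm (x) × 825 mm (y), 40 mm thick, upper face at z = 727 mm, on four 52×52 mm square legs, each inset 46 mm from the nearest pair of top edges, running from z = 0 to the bottom of the top.

B is a four-legged stool. The seat is a 353×353×29 mm slab whose top surface is at z = 429 mm; four square legs, each 42×42 mm in cross-section, run from the floor (z = 0) to the underside of the seat, each flush with a corner of the seat.

C is a chair: 401×404 mm seat, 33 mm thick, top at z = 454 mm, on four 44 mm square corner legs flush with the seat edges. A 18 mm thick backrest slab spans the full seat width, extending 423 mm above the seat top, its back face flush with the seat's +y edge. Two armrests of 37×37 mm section run along each side from the seat's front edge to the front of the backrest, top faces 188 mm above the seat top and outer faces flush with the seat's x-edges; a 37×37 mm post under the front of each armrest stands on the seat at the front corner.

Two stools sit around the table at the −x, +x sides. The chair is on top of the table.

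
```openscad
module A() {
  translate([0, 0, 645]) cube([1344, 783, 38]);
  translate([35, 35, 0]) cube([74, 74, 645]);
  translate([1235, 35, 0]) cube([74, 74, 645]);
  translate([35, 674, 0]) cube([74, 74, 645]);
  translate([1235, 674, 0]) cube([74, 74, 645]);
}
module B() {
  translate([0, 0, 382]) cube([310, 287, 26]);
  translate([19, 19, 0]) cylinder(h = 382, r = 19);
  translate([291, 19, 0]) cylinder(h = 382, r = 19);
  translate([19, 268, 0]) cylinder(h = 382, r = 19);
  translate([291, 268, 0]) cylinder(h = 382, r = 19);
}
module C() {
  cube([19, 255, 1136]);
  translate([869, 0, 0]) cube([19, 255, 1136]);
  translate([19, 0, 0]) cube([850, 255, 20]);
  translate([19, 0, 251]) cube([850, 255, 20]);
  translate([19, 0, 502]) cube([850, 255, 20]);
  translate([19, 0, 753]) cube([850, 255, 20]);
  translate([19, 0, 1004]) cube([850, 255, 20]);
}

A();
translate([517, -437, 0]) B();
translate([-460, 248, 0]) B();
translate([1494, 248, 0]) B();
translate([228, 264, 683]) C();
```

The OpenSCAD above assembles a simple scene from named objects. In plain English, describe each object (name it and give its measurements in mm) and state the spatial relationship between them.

A is a table: top 1344 mm (x) × 783 mm (y), 38 mm thick, upper face at z = 683 mm, on four 74×74 mm square legs, each inset 35 mm from the nearest pair of top edges, running from z = 0 to the bottom of the top.

B is a four-legged stool. The seat is 310×287 mm, 26 mm thick, top at z = 408 mm. It stands on four round legs, each 38 mm in diameter, from z = 0 to the seat underside, each leg's axis is inset half a diameter from the nearest pair of seat edges (so the leg's bounding box is flush with the corner).

C is an open bookshelf. Two side panels, each 19 mm thick, 255 mm deep and 1136 mm tall, stand 888 mm apart (outside-to-outside). Between them sit 5 shelves, each 20 mm thick and 255 mm deep, spanning the full gap between the sides. The bottom shelf rests on the floor (its underside at z = 0) and the clear gap between one shelf's top and the next shelf's underside is 231 mm.

Three stools sit around the table at the −y, −x, +x sides. The bookshelf is on top of the table, centred.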